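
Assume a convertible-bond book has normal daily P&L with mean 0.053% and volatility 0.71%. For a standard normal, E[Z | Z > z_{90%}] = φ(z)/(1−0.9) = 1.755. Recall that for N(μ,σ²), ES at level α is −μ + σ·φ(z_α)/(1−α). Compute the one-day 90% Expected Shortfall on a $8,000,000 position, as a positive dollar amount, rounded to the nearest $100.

ES = −(0.053%) + 0.71% × 1.755 = 1.193%.
On $8,000,000: 0.01193 × $8,000,000 = $95,440.

$95,400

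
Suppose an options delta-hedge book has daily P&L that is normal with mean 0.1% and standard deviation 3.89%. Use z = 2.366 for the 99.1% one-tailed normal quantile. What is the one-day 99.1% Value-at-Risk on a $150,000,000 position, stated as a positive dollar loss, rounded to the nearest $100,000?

$13,700,000

VaR = −μ + z·σ = −(0.1%) + 2.366 × 3.89% = 9.104%.
On $150,000,000: 0.09104 × $150,000,000 = $13,656,000.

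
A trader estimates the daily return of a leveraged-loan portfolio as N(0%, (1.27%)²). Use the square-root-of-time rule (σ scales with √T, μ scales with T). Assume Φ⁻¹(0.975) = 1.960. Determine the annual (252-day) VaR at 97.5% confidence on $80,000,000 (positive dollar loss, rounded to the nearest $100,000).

σ_{252d} = 1.27% × √252 = 20.161%.
VaR = 1.960 × 20.161% = 39.516%.
On $80,000,000: 0.39516 × $80,000,000 = $31,612,800.

$31,600,000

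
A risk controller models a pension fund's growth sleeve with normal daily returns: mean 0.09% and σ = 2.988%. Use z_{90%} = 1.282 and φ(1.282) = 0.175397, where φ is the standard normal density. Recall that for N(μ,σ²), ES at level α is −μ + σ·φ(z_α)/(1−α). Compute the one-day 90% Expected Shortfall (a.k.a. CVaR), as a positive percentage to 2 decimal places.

5.15%

Tail multiplier: φ(z)/(1−α) = 0.175397 / 0.1 = 1.754.
ES = −(0.09%) + 2.988% × 1.754 = 5.151%.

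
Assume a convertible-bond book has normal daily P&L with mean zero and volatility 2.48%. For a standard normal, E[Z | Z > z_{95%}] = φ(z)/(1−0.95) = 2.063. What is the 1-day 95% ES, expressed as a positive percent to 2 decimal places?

5.12%

ES = 2.48% × 2.063 = 5.116%.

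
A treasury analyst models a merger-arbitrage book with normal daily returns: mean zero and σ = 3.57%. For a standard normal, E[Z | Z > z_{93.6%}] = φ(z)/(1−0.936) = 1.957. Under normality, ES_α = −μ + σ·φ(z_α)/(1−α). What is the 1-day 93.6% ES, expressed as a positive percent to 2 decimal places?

ES = 3.57% × 1.957 = 6.986%.

6.99%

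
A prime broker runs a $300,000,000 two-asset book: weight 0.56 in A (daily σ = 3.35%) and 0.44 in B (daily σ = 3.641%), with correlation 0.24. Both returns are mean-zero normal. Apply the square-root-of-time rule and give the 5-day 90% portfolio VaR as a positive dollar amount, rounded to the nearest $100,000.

σ_p = √(0.56²·3.35² + 0.44²·3.641² + 2·0.24·0.56·0.44·3.35·3.641) = 2.744%.
σ_{5d} = 2.744% × √5 = 6.136%.
z(90%) = 1.282.
VaR = 1.282 × 6.136% = 7.866%; on $300,000,000 that is $23,598,000.

$23,600,000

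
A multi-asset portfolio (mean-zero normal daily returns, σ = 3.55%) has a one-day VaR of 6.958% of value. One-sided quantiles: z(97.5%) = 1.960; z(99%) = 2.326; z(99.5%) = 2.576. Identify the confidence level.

Implied z = VaR/σ = 6.958 / 3.55 = 1.960.
This matches z(97.5%) = 1.960.

97.5%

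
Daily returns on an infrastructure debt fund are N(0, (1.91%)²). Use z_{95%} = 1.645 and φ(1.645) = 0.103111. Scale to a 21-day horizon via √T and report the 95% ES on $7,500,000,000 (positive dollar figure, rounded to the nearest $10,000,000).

$1,350,000,000

σ_{21d} = 1.91% × √21 = 8.753%.
ES multiplier = φ(z)/(1−α) = 0.103111/0.05 = 2.062.
ES = 8.753% × 2.062 = 18.049%; on $7,500,000,000: $1,353,675,000.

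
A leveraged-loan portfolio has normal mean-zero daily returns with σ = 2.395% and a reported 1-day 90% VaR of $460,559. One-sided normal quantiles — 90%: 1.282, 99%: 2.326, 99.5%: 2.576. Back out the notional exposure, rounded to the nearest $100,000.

VaR as a fraction of value: z·σ = 1.282 × 2.395% = 3.07039%.
Position = $460,559 / 0.0307039 = $15,000,016.

$15,000,000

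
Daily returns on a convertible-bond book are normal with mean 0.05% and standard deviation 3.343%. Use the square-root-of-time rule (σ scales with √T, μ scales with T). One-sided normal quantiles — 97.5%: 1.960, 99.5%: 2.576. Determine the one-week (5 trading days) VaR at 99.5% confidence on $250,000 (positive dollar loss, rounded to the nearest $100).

$47,500

σ_{5d} = 3.343% × √5 = 7.475%; μ_{5d} = 5 × 0.05% = 0.250%.
VaR = −(0.250%) + 2.576 × 7.475% = 19.006%.
On $250,000: 0.19006 × $250,000 = $47,515.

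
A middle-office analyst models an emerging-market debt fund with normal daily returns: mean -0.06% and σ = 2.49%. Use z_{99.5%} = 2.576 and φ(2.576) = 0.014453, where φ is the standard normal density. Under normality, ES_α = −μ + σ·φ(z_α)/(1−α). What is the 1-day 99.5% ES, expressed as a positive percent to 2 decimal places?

Tail multiplier: φ(z)/(1−α) = 0.014453 / 0.005 = 2.891.
ES = −(-0.06%) + 2.49% × 2.891 = 7.259%.

7.26%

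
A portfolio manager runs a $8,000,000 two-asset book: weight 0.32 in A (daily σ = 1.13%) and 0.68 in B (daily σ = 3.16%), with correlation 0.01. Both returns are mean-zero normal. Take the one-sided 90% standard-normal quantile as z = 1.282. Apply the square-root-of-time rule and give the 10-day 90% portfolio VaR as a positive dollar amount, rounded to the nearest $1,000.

$708,000

σ_p = √(0.32²·1.13² + 0.68²·3.16² + 2·0.01·0.32·0.68·1.13·3.16) = 2.183%.
σ_{10d} = 2.183% × √10 = 6.903%.
VaR = 1.282 × 6.903% = 8.850%; on $8,000,000 that is $708,000.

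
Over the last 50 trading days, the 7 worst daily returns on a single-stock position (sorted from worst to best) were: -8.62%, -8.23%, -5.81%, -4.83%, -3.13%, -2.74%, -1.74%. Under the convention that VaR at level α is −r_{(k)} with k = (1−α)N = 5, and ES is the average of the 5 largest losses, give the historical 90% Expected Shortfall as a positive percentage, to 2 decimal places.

6.12%

The 5 worst returns sum to -30.62%.
ES = −(-30.62%) / 5 = 6.124% ≈ 6.12%.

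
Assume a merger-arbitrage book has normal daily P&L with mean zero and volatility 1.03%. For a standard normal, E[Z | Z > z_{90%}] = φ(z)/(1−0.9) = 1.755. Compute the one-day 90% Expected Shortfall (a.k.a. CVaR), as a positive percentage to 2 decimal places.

1.81%

ES = 1.03% × 1.755 = 1.808%.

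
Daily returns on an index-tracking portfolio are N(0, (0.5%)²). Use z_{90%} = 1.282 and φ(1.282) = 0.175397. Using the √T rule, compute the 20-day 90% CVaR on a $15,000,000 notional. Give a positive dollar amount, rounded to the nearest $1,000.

σ_{20d} = 0.5% × √20 = 2.236%.
ES multiplier = φ(z)/(1−α) = 0.175397/0.1 = 1.754.
ES = 2.236% × 1.754 = 3.922%; on $15,000,000: $588,300.

$588,000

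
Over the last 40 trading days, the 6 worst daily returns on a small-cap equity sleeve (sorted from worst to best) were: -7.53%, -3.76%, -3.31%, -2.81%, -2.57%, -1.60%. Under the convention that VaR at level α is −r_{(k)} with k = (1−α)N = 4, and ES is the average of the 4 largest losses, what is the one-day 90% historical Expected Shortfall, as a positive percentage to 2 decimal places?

The 4 worst returns sum to -17.41%.
ES = −(-17.41%) / 4 = 4.3525% ≈ 4.35%.

4.35%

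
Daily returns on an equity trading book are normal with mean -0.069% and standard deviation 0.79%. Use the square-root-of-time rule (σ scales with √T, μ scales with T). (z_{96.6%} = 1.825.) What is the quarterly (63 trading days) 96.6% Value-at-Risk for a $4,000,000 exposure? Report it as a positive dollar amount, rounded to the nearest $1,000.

σ_{63d} = 0.79% × √63 = 6.270%; μ_{63d} = 63 × -0.069% = -4.347%.
VaR = −(-4.347%) + 1.825 × 6.270% = 15.790%.
On $4,000,000: 0.15790 × $4,000,000 = $631,600.

$632,000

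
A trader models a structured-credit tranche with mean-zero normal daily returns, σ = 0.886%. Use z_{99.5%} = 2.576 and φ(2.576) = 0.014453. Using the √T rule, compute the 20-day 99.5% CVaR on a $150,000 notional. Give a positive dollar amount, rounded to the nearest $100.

$17,200

σ_{20d} = 0.886% × √20 = 3.962%.
ES multiplier = φ(z)/(1−α) = 0.014453/0.005 = 2.891.
ES = 3.962% × 2.891 = 11.454%; on $150,000: $17,181.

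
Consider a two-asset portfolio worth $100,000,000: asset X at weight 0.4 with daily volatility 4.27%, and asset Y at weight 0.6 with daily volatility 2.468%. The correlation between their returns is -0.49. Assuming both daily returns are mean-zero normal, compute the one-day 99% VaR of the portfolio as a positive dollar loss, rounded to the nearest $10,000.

$3,770,000

σ_p² = 0.4²·4.27² + 0.6²·2.468² + 2·-0.49·0.4·0.6·4.27·2.468 = 2.6314 (%²).
σ_p = √2.6314 = 1.622%.
At 99%, z = 2.326.
VaR = 2.326 × 1.622% = 3.773%; on $100,000,000 that is $3,773,000.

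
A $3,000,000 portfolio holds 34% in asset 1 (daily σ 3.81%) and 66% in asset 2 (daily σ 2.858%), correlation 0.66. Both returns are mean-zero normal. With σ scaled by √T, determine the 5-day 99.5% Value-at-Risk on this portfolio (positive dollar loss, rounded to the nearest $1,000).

$503,000

σ_p = √(0.34²·3.81² + 0.66²·2.858² + 2·0.66·0.34·0.66·3.81·2.858) = 2.909%.
σ_{5d} = 2.909% × √5 = 6.505%.
z(99.5%) = 2.576.
VaR = 2.576 × 6.505% = 16.757%; on $3,000,000 that is $502,710.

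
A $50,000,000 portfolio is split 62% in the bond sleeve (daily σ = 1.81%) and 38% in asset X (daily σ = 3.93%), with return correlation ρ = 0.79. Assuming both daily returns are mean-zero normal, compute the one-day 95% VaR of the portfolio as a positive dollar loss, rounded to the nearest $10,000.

$2,040,000

σ_p² = 0.62²·1.81² + 0.38²·3.93² + 2·0.79·0.62·0.38·1.81·3.93 = 6.1375 (%²).
σ_p = √6.1375 = 2.477%.
At 95%, z = 1.645.
VaR = 1.645 × 2.477% = 4.075%; on $50,000,000 that is $2,037,500.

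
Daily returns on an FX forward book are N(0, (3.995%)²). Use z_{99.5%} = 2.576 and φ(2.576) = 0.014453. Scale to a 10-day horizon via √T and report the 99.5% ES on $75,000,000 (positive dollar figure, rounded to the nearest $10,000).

$27,390,000

σ_{10d} = 3.995% × √10 = 12.633%.
ES multiplier = φ(z)/(1−α) = 0.014453/0.005 = 2.891.
ES = 12.633% × 2.891 = 36.522%; on $75,000,000: $27,391,500.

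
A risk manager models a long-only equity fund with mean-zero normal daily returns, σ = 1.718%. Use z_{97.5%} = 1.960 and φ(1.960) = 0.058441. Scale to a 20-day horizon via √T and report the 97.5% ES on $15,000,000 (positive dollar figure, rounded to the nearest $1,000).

$2,694,000

σ_{20d} = 1.718% × √20 = 7.683%.
ES multiplier = φ(z)/(1−α) = 0.058441/0.025 = 2.338.
ES = 7.683% × 2.338 = 17.963%; on $15,000,000: $2,694,450.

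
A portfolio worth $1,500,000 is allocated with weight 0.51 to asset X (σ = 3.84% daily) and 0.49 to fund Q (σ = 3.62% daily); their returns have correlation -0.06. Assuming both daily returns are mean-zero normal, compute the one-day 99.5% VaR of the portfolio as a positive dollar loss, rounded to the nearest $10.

$99,000

σ_p² = 0.51²·3.84² + 0.49²·3.62² + 2·-0.06·0.51·0.49·3.84·3.62 = 6.5648 (%²).
σ_p = √6.5648 = 2.562%.
At 99.5%, z = 2.576.
VaR = 2.576 × 2.562% = 6.600%; on $1,500,000 that is $99,000.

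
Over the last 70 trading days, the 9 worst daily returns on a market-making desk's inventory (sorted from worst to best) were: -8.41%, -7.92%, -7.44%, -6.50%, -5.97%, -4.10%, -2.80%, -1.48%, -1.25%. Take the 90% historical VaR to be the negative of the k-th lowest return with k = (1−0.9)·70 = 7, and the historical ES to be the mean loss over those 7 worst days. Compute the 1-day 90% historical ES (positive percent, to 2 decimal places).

The 7 worst returns sum to -43.14%.
ES = −(-43.14%) / 7 = 6.1628…% ≈ 6.16%.

6.16%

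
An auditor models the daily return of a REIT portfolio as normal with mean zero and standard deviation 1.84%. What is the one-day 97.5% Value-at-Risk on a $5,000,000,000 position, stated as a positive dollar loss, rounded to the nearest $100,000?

At 97.5% one-sided, z = 1.960.
VaR = z·σ = 1.960 × 1.84% = 3.606%.
On $5,000,000,000: 0.03606 × $5,000,000,000 = $180,300,000.

$180,300,000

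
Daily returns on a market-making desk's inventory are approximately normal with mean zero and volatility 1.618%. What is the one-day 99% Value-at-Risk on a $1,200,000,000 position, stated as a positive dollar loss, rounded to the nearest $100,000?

At 99% one-sided, z = 2.326.
VaR = z·σ = 2.326 × 1.618% = 3.763%.
On $1,200,000,000: 0.03763 × $1,200,000,000 = $45,156,000.

$45,200,000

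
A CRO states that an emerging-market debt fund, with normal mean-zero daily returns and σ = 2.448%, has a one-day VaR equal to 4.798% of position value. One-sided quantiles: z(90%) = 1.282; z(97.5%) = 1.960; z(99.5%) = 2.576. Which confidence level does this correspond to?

97.5%

Implied z = VaR/σ = 4.798 / 2.448 = 1.960.
This matches z(97.5%) = 1.960.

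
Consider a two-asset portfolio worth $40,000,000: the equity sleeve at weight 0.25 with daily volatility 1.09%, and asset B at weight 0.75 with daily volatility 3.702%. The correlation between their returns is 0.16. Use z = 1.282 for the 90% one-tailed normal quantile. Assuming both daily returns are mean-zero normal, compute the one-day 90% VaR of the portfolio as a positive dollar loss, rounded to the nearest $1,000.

$1,453,000

σ_p² = 0.25²·1.09² + 0.75²·3.702² + 2·0.16·0.25·0.75·1.09·3.702 = 8.0253 (%²).
σ_p = √8.0253 = 2.833%.
VaR = 1.282 × 2.833% = 3.632%; on $40,000,000 that is $1,452,800.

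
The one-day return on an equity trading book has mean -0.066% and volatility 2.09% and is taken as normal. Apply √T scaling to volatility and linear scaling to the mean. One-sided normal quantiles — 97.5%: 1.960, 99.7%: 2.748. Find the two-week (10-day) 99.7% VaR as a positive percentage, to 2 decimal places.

18.82%

σ_{10d} = 2.09% × √10 = 6.609%; μ_{10d} = 10 × -0.066% = -0.660%.
VaR = −(-0.660%) + 2.748 × 6.609% = 18.822%.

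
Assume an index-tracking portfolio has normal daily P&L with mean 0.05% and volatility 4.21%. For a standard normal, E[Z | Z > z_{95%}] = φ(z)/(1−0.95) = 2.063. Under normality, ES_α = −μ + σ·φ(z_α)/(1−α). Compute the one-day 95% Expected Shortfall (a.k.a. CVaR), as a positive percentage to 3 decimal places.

8.635%

ES = −(0.05%) + 4.21% × 2.063 = 8.635%.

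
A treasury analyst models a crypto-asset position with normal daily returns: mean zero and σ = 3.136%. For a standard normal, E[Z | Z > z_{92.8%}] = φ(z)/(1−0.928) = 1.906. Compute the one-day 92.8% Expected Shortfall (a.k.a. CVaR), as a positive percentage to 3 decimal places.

5.977%

ES = 3.136% × 1.906 = 5.977%.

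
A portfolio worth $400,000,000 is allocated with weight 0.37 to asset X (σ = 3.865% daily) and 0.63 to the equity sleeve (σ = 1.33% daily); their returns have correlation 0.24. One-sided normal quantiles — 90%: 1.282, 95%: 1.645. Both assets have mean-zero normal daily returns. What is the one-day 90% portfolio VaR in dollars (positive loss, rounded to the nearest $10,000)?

σ_p² = 0.37²·3.865² + 0.63²·1.33² + 2·0.24·0.37·0.63·3.865·1.33 = 3.3223 (%²).
σ_p = √3.3223 = 1.823%.
VaR = 1.282 × 1.823% = 2.337%; on $400,000,000 that is $9,348,000.

$9,350,000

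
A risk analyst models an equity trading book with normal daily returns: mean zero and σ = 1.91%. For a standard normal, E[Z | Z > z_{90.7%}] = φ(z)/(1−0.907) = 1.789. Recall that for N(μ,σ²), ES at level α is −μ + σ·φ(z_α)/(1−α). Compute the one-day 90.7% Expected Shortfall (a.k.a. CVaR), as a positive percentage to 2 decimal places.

ES = 1.91% × 1.789 = 3.417%.

3.42%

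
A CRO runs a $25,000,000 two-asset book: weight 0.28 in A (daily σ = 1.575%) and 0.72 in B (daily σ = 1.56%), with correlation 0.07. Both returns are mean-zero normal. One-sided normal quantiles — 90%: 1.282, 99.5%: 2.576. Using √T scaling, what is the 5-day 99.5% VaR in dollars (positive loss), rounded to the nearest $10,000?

$1,780,000

σ_p = √(0.28²·1.575² + 0.72²·1.56² + 2·0.07·0.28·0.72·1.575·1.56) = 1.235%.
σ_{5d} = 1.235% × √5 = 2.762%.
VaR = 2.576 × 2.762% = 7.115%; on $25,000,000 that is $1,778,750.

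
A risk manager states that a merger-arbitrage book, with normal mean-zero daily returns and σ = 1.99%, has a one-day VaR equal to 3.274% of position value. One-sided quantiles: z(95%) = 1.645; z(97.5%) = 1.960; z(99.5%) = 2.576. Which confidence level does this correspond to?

Implied z = VaR/σ = 3.274 / 1.99 = 1.645.
This matches z(95%) = 1.645.

95%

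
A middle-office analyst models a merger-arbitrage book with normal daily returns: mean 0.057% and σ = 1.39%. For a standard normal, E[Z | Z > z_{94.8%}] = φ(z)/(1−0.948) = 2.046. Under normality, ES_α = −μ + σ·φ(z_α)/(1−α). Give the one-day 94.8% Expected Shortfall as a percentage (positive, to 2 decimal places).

2.79%

ES = −(0.057%) + 1.39% × 2.046 = 2.787%.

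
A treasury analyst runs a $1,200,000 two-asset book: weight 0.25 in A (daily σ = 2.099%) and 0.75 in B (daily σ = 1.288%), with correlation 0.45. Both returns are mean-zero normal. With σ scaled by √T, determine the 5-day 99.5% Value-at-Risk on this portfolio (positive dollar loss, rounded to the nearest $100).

$89,200

σ_p = √(0.25²·2.099² + 0.75²·1.288² + 2·0.45·0.25·0.75·2.099·1.288) = 1.290%.
σ_{5d} = 1.290% × √5 = 2.885%.
z(99.5%) = 2.576.
VaR = 2.576 × 2.885% = 7.432%; on $1,200,000 that is $89,184.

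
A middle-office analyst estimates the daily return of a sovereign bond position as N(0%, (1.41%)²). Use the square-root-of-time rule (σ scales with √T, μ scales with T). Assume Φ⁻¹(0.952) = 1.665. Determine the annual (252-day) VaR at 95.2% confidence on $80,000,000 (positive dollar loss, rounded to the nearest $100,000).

$29,800,000

σ_{252d} = 1.41% × √252 = 22.383%.
VaR = 1.665 × 22.383% = 37.268%.
On $80,000,000: 0.37268 × $80,000,000 = $29,814,400.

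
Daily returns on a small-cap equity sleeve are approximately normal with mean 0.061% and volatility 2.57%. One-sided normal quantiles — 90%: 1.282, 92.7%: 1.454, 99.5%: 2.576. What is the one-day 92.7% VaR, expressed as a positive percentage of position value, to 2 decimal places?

3.68%

VaR = −μ + z·σ = −(0.061%) + 1.454 × 2.57% = 3.676%.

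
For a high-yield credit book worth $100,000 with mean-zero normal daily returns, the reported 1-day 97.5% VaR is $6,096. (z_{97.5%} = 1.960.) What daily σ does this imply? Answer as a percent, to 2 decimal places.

3.11%

VaR as a fraction: $6,096 / $100,000 = 6.096%.
σ = VaR / z = 6.096% / 1.960 = 3.110%.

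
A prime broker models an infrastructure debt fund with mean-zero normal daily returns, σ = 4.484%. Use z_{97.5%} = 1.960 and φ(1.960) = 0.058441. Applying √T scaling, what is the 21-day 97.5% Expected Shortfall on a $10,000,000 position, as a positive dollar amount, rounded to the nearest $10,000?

σ_{21d} = 4.484% × √21 = 20.548%.
ES multiplier = φ(z)/(1−α) = 0.058441/0.025 = 2.338.
ES = 20.548% × 2.338 = 48.041%; on $10,000,000: $4,804,100.

$4,800,000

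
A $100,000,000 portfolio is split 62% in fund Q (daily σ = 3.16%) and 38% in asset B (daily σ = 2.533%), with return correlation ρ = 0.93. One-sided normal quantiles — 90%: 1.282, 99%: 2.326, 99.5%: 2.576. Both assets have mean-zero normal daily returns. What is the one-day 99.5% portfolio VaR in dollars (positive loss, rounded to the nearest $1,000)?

$7,409,000

σ_p² = 0.62²·3.16² + 0.38²·2.533² + 2·0.93·0.62·0.38·3.16·2.533 = 8.2726 (%²).
σ_p = √8.2726 = 2.876%.
VaR = 2.576 × 2.876% = 7.409%; on $100,000,000 that is $7,409,000.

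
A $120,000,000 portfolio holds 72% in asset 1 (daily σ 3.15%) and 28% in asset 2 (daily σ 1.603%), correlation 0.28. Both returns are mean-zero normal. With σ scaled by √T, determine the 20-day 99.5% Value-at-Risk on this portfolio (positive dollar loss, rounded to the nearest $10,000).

σ_p = √(0.72²·3.15² + 0.28²·1.603² + 2·0.28·0.72·0.28·3.15·1.603) = 2.432%.
σ_{20d} = 2.432% × √20 = 10.876%.
z(99.5%) = 2.576.
VaR = 2.576 × 10.876% = 28.017%; on $120,000,000 that is $33,620,400.

$33,620,000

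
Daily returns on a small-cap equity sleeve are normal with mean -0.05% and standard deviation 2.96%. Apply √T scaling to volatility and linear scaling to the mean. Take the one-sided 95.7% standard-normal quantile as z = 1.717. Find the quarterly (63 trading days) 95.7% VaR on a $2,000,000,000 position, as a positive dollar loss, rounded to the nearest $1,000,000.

σ_{63d} = 2.96% × √63 = 23.494%; μ_{63d} = 63 × -0.05% = -3.150%.
VaR = −(-3.150%) + 1.717 × 23.494% = 43.489%.
On $2,000,000,000: 0.43489 × $2,000,000,000 = $869,780,000.

$870,000,000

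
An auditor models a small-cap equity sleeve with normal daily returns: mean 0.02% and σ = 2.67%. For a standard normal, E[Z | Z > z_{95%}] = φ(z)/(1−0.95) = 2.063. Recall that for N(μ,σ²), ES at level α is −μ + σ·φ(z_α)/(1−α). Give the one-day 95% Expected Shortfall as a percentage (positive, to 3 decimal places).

ES = −(0.02%) + 2.67% × 2.063 = 5.488%.

5.488%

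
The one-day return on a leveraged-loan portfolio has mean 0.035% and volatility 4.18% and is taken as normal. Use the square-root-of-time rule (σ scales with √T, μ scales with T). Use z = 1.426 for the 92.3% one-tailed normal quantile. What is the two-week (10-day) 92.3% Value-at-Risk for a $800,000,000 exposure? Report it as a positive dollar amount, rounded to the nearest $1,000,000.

σ_{10d} = 4.18% × √10 = 13.218%; μ_{10d} = 10 × 0.035% = 0.350%.
VaR = −(0.350%) + 1.426 × 13.218% = 18.499%.
On $800,000,000: 0.18499 × $800,000,000 = $147,992,000.

$148,000,000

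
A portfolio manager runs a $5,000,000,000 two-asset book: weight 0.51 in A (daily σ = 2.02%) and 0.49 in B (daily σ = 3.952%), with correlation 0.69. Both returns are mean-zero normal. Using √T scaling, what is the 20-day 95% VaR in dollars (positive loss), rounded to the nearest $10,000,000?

σ_p = √(0.51²·2.02² + 0.49²·3.952² + 2·0.69·0.51·0.49·2.02·3.952) = 2.750%.
σ_{20d} = 2.750% × √20 = 12.298%.
z(95%) = 1.645.
VaR = 1.645 × 12.298% = 20.230%; on $5,000,000,000 that is $1,011,500,000.

$1,010,000,000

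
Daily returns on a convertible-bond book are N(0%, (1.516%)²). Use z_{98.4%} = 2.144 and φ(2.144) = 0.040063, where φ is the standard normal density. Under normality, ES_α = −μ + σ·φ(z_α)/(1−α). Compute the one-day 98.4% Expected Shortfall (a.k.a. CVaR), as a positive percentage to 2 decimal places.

3.80%

Tail multiplier: φ(z)/(1−α) = 0.040063 / 0.016 = 2.504.
ES = 1.516% × 2.504 = 3.796%.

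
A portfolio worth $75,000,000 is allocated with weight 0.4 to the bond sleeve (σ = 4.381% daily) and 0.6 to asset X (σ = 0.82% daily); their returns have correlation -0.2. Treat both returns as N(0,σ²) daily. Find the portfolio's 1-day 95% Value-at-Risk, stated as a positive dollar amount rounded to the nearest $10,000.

σ_p² = 0.4²·4.381² + 0.6²·0.82² + 2·-0.2·0.4·0.6·4.381·0.82 = 2.9681 (%²).
σ_p = √2.9681 = 1.723%.
At 95%, z = 1.645.
VaR = 1.645 × 1.723% = 2.834%; on $75,000,000 that is $2,125,500.

$2,130,000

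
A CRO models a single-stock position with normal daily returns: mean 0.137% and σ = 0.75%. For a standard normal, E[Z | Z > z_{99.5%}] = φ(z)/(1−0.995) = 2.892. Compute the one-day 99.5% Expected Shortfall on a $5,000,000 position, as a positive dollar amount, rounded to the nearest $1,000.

ES = −(0.137%) + 0.75% × 2.892 = 2.032%.
On $5,000,000: 0.02032 × $5,000,000 = $101,600.

$102,000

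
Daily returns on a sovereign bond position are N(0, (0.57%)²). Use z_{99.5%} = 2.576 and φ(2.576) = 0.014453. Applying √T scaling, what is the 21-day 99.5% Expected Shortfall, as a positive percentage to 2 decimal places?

σ_{21d} = 0.57% × √21 = 2.612%.
ES multiplier = φ(z)/(1−α) = 0.014453/0.005 = 2.891.
ES = 2.612% × 2.891 = 7.551%.

7.55%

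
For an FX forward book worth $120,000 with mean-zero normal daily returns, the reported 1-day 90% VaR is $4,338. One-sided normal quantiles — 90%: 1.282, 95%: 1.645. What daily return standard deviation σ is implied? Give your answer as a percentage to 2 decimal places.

2.82%

VaR as a fraction: $4,338 / $120,000 = 3.615%.
σ = VaR / z = 3.615% / 1.282 = 2.820%.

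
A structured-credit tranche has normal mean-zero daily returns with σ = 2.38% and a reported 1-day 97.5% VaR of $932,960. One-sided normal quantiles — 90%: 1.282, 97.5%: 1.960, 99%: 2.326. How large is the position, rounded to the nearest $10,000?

VaR as a fraction of value: z·σ = 1.960 × 2.38% = 4.6648%.
Position = $932,960 / 0.046648 = $20,000,000.

$20,000,000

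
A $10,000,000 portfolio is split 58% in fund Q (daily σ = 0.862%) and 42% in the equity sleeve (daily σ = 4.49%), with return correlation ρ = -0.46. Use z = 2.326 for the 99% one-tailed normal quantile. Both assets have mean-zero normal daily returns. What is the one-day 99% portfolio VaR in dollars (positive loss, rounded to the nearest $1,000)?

σ_p² = 0.58²·0.862² + 0.42²·4.49² + 2·-0.46·0.58·0.42·0.862·4.49 = 2.9388 (%²).
σ_p = √2.9388 = 1.714%.
VaR = 2.326 × 1.714% = 3.987%; on $10,000,000 that is $398,700.

$399,000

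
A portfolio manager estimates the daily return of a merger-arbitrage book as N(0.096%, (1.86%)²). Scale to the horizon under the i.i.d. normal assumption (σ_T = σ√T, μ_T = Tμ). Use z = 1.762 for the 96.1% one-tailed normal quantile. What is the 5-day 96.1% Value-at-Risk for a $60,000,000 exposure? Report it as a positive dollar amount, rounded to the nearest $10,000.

$4,110,000

σ_{5d} = 1.86% × √5 = 4.159%; μ_{5d} = 5 × 0.096% = 0.480%.
VaR = −(0.480%) + 1.762 × 4.159% = 6.848%.
On $60,000,000: 0.06848 × $60,000,000 = $4,108,800.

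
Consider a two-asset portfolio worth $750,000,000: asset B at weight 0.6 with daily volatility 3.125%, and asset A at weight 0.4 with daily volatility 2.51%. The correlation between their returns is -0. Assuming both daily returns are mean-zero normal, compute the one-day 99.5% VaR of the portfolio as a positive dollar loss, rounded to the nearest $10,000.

σ_p² = 0.6²·3.125² + 0.4²·2.51² + 2·-0·0.6·0.4·3.125·2.51 = 4.5236 (%²).
σ_p = √4.5236 = 2.127%.
At 99.5%, z = 2.576.
VaR = 2.576 × 2.127% = 5.479%; on $750,000,000 that is $41,092,500.

$41,090,000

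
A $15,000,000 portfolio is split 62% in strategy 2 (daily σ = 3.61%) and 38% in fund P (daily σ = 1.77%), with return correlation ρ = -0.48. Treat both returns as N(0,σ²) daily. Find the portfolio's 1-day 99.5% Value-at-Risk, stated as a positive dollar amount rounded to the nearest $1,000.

$774,000

σ_p² = 0.62²·3.61² + 0.38²·1.77² + 2·-0.48·0.62·0.38·3.61·1.77 = 4.0167 (%²).
σ_p = √4.0167 = 2.004%.
At 99.5%, z = 2.576.
VaR = 2.576 × 2.004% = 5.162%; on $15,000,000 that is $774,300.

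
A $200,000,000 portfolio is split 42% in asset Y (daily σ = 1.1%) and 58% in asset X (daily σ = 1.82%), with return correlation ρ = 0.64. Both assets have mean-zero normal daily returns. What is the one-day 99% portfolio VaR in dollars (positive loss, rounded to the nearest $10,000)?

$6,500,000

σ_p² = 0.42²·1.1² + 0.58²·1.82² + 2·0.64·0.42·0.58·1.1·1.82 = 1.9520 (%²).
σ_p = √1.9520 = 1.397%.
At 99%, z = 2.326.
VaR = 2.326 × 1.397% = 3.249%; on $200,000,000 that is $6,498,000.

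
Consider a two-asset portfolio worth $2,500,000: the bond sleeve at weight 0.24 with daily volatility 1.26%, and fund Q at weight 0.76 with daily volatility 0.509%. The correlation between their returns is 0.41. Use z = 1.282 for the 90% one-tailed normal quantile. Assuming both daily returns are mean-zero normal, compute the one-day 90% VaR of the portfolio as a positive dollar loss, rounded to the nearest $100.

$18,600

σ_p² = 0.24²·1.26² + 0.76²·0.509² + 2·0.41·0.24·0.76·1.26·0.509 = 0.3370 (%²).
σ_p = √0.3370 = 0.581%.
VaR = 1.282 × 0.581% = 0.745%; on $2,500,000 that is $18,625.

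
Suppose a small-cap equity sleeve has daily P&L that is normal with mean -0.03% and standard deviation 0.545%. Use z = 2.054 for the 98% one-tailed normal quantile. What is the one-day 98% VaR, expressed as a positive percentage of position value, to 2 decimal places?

VaR = −μ + z·σ = −(-0.03%) + 2.054 × 0.545% = 1.149%.

1.15%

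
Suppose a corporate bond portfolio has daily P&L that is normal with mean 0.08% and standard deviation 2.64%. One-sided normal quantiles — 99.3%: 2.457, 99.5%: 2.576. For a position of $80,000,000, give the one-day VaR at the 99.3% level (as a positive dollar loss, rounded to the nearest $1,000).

$5,125,000

VaR = −μ + z·σ = −(0.08%) + 2.457 × 2.64% = 6.406%.
On $80,000,000: 0.06406 × $80,000,000 = $5,124,800.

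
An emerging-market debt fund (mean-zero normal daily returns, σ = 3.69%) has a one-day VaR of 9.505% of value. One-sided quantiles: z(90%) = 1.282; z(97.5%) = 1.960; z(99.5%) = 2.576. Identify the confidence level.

99.5%

Implied z = VaR/σ = 9.505 / 3.69 = 2.576.
This matches z(99.5%) = 2.576.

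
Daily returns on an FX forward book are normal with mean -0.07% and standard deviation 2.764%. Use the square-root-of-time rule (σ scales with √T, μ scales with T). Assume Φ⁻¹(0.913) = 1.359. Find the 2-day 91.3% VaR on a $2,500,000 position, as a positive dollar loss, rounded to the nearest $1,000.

σ_{2d} = 2.764% × √2 = 3.909%; μ_{2d} = 2 × -0.07% = -0.140%.
VaR = −(-0.140%) + 1.359 × 3.909% = 5.452%.
On $2,500,000: 0.05452 × $2,500,000 = $136,300.

$136,000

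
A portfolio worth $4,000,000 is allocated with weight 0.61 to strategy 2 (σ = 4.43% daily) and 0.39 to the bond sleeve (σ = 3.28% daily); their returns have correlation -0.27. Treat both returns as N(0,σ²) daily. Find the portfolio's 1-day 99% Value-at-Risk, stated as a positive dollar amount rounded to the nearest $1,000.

$247,000

σ_p² = 0.61²·4.43² + 0.39²·3.28² + 2·-0.27·0.61·0.39·4.43·3.28 = 7.0721 (%²).
σ_p = √7.0721 = 2.659%.
At 99%, z = 2.326.
VaR = 2.326 × 2.659% = 6.185%; on $4,000,000 that is $247,400.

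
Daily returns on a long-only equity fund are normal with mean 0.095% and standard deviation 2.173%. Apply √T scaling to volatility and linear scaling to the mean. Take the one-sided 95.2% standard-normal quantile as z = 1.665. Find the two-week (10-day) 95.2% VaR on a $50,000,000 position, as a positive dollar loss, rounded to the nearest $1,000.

$5,246,000

σ_{10d} = 2.173% × √10 = 6.872%; μ_{10d} = 10 × 0.095% = 0.950%.
VaR = −(0.950%) + 1.665 × 6.872% = 10.492%.
On $50,000,000: 0.10492 × $50,000,000 = $5,246,000.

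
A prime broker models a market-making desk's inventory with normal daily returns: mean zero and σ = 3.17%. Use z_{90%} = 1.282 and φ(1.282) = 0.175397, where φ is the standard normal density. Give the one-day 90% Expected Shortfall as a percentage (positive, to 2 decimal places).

Tail multiplier: φ(z)/(1−α) = 0.175397 / 0.1 = 1.754.
ES = 3.17% × 1.754 = 5.560%.

5.56%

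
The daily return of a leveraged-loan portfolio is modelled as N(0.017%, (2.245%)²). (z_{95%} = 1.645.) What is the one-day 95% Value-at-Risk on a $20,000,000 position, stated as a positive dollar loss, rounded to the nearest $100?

VaR = −μ + z·σ = −(0.017%) + 1.645 × 2.245% = 3.676%.
On $20,000,000: 0.03676 × $20,000,000 = $735,200.

$735,200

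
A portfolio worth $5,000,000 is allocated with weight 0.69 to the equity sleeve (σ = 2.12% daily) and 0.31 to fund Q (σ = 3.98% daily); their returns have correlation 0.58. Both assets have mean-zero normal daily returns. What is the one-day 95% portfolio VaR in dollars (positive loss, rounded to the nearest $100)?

$197,300

σ_p² = 0.69²·2.12² + 0.31²·3.98² + 2·0.58·0.69·0.31·2.12·3.98 = 5.7556 (%²).
σ_p = √5.7556 = 2.399%.
At 95%, z = 1.645.
VaR = 1.645 × 2.399% = 3.946%; on $5,000,000 that is $197,300.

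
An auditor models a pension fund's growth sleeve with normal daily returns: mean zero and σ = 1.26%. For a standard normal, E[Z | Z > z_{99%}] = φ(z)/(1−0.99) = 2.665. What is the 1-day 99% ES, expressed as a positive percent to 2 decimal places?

3.36%

ES = 1.26% × 2.665 = 3.358%.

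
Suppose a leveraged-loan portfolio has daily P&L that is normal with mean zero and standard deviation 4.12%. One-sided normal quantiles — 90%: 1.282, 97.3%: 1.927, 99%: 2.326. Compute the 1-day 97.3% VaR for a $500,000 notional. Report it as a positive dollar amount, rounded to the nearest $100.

VaR = z·σ = 1.927 × 4.12% = 7.939%.
On $500,000: 0.07939 × $500,000 = $39,695.

$39,700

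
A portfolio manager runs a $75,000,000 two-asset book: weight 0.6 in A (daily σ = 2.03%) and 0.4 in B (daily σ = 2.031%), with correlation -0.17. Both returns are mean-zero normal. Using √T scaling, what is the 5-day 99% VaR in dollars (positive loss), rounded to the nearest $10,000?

$5,240,000

σ_p = √(0.6²·2.03² + 0.4²·2.031² + 2·-0.17·0.6·0.4·2.03·2.031) = 1.344%.
σ_{5d} = 1.344% × √5 = 3.005%.
z(99%) = 2.326.
VaR = 2.326 × 3.005% = 6.990%; on $75,000,000 that is $5,242,500.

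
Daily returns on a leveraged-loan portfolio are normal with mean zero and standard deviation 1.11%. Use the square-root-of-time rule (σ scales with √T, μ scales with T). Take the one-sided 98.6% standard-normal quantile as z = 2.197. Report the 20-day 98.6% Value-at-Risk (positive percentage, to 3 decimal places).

10.906%

σ_{20d} = 1.11% × √20 = 4.964%.
VaR = 2.197 × 4.964% = 10.906%.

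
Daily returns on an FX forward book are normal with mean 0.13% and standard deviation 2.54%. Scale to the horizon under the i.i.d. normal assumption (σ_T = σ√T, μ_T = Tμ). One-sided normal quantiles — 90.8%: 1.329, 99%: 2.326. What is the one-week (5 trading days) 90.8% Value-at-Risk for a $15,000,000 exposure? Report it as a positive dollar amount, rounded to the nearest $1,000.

σ_{5d} = 2.54% × √5 = 5.680%; μ_{5d} = 5 × 0.13% = 0.650%.
VaR = −(0.650%) + 1.329 × 5.680% = 6.899%.
On $15,000,000: 0.06899 × $15,000,000 = $1,034,850.

$1,035,000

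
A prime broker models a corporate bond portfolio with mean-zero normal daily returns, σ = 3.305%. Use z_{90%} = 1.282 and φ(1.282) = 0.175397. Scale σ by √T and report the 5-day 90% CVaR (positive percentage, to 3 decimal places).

12.962%

σ_{5d} = 3.305% × √5 = 7.390%.
ES multiplier = φ(z)/(1−α) = 0.175397/0.1 = 1.754.
ES = 7.390% × 1.754 = 12.962%.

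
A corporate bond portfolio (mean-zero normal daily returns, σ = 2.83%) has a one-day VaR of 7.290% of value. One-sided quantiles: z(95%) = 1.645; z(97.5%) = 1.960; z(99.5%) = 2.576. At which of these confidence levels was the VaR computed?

Implied z = VaR/σ = 7.290 / 2.83 = 2.576.
This matches z(99.5%) = 2.576.

99.5%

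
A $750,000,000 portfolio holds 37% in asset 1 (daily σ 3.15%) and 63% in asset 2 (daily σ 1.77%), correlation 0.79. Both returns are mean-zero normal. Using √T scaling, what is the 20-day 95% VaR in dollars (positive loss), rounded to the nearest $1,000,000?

$119,000,000

σ_p = √(0.37²·3.15² + 0.63²·1.77² + 2·0.79·0.37·0.63·3.15·1.77) = 2.158%.
σ_{20d} = 2.158% × √20 = 9.651%.
z(95%) = 1.645.
VaR = 1.645 × 9.651% = 15.876%; on $750,000,000 that is $119,070,000.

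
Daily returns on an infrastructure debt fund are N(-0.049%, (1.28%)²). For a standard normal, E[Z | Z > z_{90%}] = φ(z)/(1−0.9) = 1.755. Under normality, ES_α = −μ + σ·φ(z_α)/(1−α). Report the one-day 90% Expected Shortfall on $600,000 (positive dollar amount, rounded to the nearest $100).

$13,800

ES = −(-0.049%) + 1.28% × 1.755 = 2.295%.
On $600,000: 0.02295 × $600,000 = $13,770.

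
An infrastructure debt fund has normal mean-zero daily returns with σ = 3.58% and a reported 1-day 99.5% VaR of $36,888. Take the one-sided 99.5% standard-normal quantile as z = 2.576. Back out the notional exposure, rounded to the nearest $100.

VaR as a fraction of value: z·σ = 2.576 × 3.58% = 9.22208%.
Position = $36,888 / 0.0922208 = $399,997.

$400,000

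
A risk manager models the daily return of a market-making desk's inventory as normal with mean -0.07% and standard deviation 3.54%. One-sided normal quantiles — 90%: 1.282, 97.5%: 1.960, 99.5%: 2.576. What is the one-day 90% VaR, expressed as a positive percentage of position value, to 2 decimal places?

VaR = −μ + z·σ = −(-0.07%) + 1.282 × 3.54% = 4.608%.

4.61%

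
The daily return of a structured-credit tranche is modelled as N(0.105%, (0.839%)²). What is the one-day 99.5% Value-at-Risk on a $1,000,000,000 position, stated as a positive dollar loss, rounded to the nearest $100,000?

At 99.5% one-sided, z = 2.576.
VaR = −μ + z·σ = −(0.105%) + 2.576 × 0.839% = 2.056%.
On $1,000,000,000: 0.02056 × $1,000,000,000 = $20,560,000.

$20,600,000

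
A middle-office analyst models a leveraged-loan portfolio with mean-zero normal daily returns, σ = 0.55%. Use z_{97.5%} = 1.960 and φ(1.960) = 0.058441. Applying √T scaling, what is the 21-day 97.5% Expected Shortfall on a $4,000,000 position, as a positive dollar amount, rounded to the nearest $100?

$235,700

σ_{21d} = 0.55% × √21 = 2.520%.
ES multiplier = φ(z)/(1−α) = 0.058441/0.025 = 2.338.
ES = 2.520% × 2.338 = 5.892%; on $4,000,000: $235,680.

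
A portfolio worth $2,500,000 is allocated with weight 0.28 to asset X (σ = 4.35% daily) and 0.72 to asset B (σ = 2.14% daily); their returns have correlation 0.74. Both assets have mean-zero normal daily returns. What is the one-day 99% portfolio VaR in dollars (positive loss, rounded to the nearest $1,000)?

σ_p² = 0.28²·4.35² + 0.72²·2.14² + 2·0.74·0.28·0.72·4.35·2.14 = 6.6351 (%²).
σ_p = √6.6351 = 2.576%.
At 99%, z = 2.326.
VaR = 2.326 × 2.576% = 5.992%; on $2,500,000 that is $149,800.

$150,000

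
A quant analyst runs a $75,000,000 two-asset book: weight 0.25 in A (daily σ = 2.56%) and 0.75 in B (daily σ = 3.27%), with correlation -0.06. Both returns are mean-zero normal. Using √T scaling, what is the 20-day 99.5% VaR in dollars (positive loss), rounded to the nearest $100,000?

$21,600,000

σ_p = √(0.25²·2.56² + 0.75²·3.27² + 2·-0.06·0.25·0.75·2.56·3.27) = 2.497%.
σ_{20d} = 2.497% × √20 = 11.167%.
z(99.5%) = 2.576.
VaR = 2.576 × 11.167% = 28.766%; on $75,000,000 that is $21,574,500.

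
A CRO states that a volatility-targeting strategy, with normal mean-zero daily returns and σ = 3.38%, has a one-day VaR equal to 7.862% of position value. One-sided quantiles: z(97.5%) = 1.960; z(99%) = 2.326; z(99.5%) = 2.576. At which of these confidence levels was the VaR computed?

Implied z = VaR/σ = 7.862 / 3.38 = 2.326.
This matches z(99%) = 2.326.

99%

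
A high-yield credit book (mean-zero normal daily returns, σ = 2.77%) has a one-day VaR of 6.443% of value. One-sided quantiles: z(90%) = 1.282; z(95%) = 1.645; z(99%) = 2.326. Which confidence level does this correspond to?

99%

Implied z = VaR/σ = 6.443 / 2.77 = 2.326.
This matches z(99%) = 2.326.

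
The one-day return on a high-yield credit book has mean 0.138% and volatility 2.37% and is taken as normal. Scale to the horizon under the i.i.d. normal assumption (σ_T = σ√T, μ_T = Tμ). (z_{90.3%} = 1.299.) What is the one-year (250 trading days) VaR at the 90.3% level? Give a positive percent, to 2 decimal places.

σ_{250d} = 2.37% × √250 = 37.473%; μ_{250d} = 250 × 0.138% = 34.500%.
VaR = −(34.500%) + 1.299 × 37.473% = 14.177%.

14.18%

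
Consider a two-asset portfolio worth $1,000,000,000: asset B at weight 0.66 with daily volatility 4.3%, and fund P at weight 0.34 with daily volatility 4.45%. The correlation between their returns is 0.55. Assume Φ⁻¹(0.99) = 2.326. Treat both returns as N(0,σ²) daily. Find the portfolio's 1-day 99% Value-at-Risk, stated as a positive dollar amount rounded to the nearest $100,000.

σ_p² = 0.66²·4.3² + 0.34²·4.45² + 2·0.55·0.66·0.34·4.3·4.45 = 15.0667 (%²).
σ_p = √15.0667 = 3.882%.
VaR = 2.326 × 3.882% = 9.030%; on $1,000,000,000 that is $90,300,000.

$90,300,000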